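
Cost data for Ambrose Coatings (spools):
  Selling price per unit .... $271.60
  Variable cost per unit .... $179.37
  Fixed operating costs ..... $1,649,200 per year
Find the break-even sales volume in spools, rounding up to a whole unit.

Each unit contributes $271.60 − $179.37 = $92.23.
Break-even volume = fixed costs ÷ CM per unit = $1,649,200 ÷ $92.23 = 17,881.38, so 17,882 spools.

17,882 spools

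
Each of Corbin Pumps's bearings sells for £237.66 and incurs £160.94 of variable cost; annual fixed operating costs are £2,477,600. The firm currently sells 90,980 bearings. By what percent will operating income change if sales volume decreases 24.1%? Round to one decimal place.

-37.4%

Total contribution margin = 90,980 × £76.72 = £6,979,985.60.
EBIT = £6,979,985.60 − £2,477,600 = £4,502,385.60.
Degree of operating leverage = £6,979,985.60 / £4,502,385.60 = 1.5503.
%ΔEBIT = DOL × %ΔSales = 1.5503 × -24.1% = -37.4%.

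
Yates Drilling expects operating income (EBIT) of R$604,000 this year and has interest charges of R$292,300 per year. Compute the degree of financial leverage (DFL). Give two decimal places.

1.94

Interest = R$292,300.00.
Degree of financial leverage = EBIT / (EBIT − interest) = R$604,000 / R$311,700.00 = 1.9378.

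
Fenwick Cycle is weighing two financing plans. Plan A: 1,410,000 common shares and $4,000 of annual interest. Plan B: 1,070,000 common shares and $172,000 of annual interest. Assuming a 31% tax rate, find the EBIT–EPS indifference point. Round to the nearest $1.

At indifference, (EBIT − 4,000)(1 − t)/1,410,000 = (EBIT − 172,000)(1 − t)/1,070,000.
The (1 − t) factor cancels: (EBIT − 4,000) × 1,070,000 = (EBIT − 172,000) × 1,410,000.
Solving, EBIT = (172,000·1,410,000 − 4,000·1,070,000) / (1,410,000 − 1,070,000) = 238,240,000,000 / 340,000 = 700,705.88.

$700,706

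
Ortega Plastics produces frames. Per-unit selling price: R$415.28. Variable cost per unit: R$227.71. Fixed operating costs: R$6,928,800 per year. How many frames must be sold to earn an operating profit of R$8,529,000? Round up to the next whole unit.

Unit CM = price − variable cost = R$415.28 − R$227.71 = R$187.57.
Units = (FC + target) / CM = (R$6,928,800 + R$8,529,000) / R$187.57 = 82,410.83, so 82,411 frames.

82,411 frames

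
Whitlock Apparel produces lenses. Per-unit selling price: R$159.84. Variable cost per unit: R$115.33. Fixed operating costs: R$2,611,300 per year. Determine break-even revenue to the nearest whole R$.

R$9,377,448

Contribution margin per unit = R$159.84 − R$115.33 = R$44.51, a CM ratio of R$44.51 ÷ R$159.84 = 0.2785.
Break-even revenue = fixed costs × price ÷ CM = R$2,611,300 × R$159.84 ÷ R$44.51 = R$9,377,448.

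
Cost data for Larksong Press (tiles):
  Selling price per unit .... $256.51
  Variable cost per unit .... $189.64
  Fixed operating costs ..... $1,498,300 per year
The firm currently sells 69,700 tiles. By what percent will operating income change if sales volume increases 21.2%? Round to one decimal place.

Contribution at this volume is 69,700 × $66.87 = $4,660,839.00.
EBIT = $4,660,839.00 − $1,498,300 = $3,162,539.00.
DOL = contribution ÷ EBIT = $4,660,839.00 ÷ $3,162,539.00 = 1.4738.
So EBIT moves 1.4738 × (+21.2%) = +31.2%.

+31.2%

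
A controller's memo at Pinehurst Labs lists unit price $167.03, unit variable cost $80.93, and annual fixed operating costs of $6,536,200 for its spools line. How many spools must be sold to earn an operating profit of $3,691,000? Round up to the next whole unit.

118,783 spools

Contribution margin per unit = $167.03 − $80.93 = $86.10.
Units = (FC + target) / CM = ($6,536,200 + $3,691,000) / $86.10 = 118,782.81, so 118,783 spools.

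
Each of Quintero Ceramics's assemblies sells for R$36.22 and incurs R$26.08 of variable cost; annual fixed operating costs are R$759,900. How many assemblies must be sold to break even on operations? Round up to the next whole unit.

74,941 assemblies

Each unit contributes R$36.22 − R$26.08 = R$10.14.
Break-even volume = fixed costs ÷ CM per unit = R$759,900 ÷ R$10.14 = 74,940.83, so 74,941 assemblies.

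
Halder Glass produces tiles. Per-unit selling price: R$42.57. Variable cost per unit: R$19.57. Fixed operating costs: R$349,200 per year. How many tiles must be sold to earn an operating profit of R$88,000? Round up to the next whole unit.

Unit CM = price − variable cost = R$42.57 − R$19.57 = R$23.00.
Required volume = (fixed costs + target profit) ÷ CM = (R$349,200 + R$88,000) ÷ R$23.00 = 19,008.70, so 19,009 tiles.

19,009 tiles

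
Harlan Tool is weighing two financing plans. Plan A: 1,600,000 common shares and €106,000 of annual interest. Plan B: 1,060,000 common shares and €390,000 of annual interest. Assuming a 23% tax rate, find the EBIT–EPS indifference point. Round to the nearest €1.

At indifference, (EBIT − 106,000)(1 − t)/1,600,000 = (EBIT − 390,000)(1 − t)/1,060,000.
The (1 − t) factor cancels: (EBIT − 106,000) × 1,060,000 = (EBIT − 390,000) × 1,600,000.
Solving, EBIT = (390,000·1,600,000 − 106,000·1,060,000) / (1,600,000 − 1,060,000) = 511,640,000,000 / 540,000 = 947,481.48.

€947,481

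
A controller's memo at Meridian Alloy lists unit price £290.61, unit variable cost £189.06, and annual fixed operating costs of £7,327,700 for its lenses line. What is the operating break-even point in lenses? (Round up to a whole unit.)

72,159 lenses

Unit CM = price − variable cost = £290.61 − £189.06 = £101.55.
Break-even Q = £7,327,700 / £101.55 = 72,158.54 → 72,159 lenses.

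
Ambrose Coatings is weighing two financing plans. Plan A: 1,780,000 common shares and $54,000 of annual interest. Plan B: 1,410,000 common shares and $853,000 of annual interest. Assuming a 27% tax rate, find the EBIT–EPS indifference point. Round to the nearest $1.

At indifference, (EBIT − 54,000)(1 − t)/1,780,000 = (EBIT − 853,000)(1 − t)/1,410,000.
Cancelling (1 − t) and cross-multiplying: 1,410,000·(EBIT − 54,000) = 1,780,000·(EBIT − 853,000).
EBIT × (1,780,000 − 1,410,000) = 853,000 × 1,780,000 − 54,000 × 1,410,000 = 1,442,200,000,000, so EBIT = 1,442,200,000,000 ÷ 370,000 = 3,897,837.84.

$3,897,838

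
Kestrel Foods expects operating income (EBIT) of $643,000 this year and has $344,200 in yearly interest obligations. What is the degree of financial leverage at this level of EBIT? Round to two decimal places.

Annual interest charges come to $344,200.00.
Degree of financial leverage = EBIT / (EBIT − interest) = $643,000 / $298,800.00 = 2.1519.

2.15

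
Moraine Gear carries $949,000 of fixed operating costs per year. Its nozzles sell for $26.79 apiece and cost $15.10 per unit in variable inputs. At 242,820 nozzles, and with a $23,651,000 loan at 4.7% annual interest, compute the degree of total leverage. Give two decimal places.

3.65

Total contribution margin = 242,820 × $11.69 = $2,838,565.80.
Operating income = contribution − fixed costs = $2,838,565.80 − $949,000 = $1,889,565.80. Interest = $1,111,597.00.
DOL = $2,838,565.80 ÷ $1,889,565.80 = 1.5022; DFL = $1,889,565.80 ÷ $777,968.80 = 2.4288.
Combined leverage = 1.5022 × 2.4288 = 3.6485.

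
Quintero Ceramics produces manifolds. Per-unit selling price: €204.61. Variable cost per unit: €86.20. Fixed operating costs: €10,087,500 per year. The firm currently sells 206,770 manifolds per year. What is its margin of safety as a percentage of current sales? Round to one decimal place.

Unit CM = price − variable cost = €204.61 − €86.20 = €118.41. Break-even units = €10,087,500 ÷ €118.41 = 85,191.28; break-even revenue = 85,191.28 × €204.61 = €17,430,988.73.
Current sales = 206,770 × €204.61 = €42,307,209.70.
Margin of safety = (€42,307,209.70 − €17,430,988.73) ÷ €42,307,209.70 = 58.8%.

58.8%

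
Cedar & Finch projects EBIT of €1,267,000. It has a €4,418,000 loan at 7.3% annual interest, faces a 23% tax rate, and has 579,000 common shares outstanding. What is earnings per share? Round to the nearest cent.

€1.26

Interest = €322,514.00, so EBT = €1,267,000 − €322,514.00 = €944,486.00.
After tax at 23%: net income = €944,486.00 × 0.77 = €727,254.22.
Per share: €727,254.22 / 579,000 shares = €1.26.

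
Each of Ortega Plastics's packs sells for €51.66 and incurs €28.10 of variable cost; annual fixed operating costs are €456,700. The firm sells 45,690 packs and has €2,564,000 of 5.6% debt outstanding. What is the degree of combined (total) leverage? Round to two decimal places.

Contribution at this volume is 45,690 × €23.56 = €1,076,456.40.
Operating income = contribution − fixed costs = €1,076,456.40 − €456,700 = €619,756.40. Interest = €143,584.00.
DOL = €1,076,456.40 ÷ €619,756.40 = 1.7369; DFL = €619,756.40 ÷ €476,172.40 = 1.3015.
Combined leverage = 1.7369 × 1.3015 = 2.2606.

2.26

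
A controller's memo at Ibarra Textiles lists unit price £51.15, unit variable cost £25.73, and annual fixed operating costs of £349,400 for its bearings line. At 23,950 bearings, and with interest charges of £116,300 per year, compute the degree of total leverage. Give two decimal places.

Total contribution margin = 23,950 × £25.42 = £608,809.00.
Operating income = contribution − fixed costs = £608,809.00 − £349,400 = £259,409.00. Interest = £116,300.00.
DOL = £608,809.00 ÷ £259,409.00 = 2.3469; DFL = £259,409.00 ÷ £143,109.00 = 1.8127.
DCL = DOL × DFL = 2.3469 × 1.8127 = 4.2542.

4.25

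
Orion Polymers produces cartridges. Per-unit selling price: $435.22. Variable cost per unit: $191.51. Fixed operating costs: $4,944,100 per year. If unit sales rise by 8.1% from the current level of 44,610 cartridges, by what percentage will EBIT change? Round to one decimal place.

+14.9%

At 44,610 units, contribution = 44,610 × $243.71 = $10,871,903.10.
Subtracting fixed costs: EBIT = $10,871,903.10 − $4,944,100 = $5,927,803.10.
Degree of operating leverage = $10,871,903.10 / $5,927,803.10 = 1.8341.
So EBIT moves 1.8341 × (+8.1%) = +14.9%.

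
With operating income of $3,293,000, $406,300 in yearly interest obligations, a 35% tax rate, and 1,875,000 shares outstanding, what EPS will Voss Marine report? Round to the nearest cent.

Interest = $406,300.00, so EBT = $3,293,000 − $406,300.00 = $2,886,700.00.
Net income = $2,886,700.00 × (1 − 0.35) = $1,876,355.00.
EPS = $1,876,355.00 ÷ 1,875,000 = $1.00.

$1.00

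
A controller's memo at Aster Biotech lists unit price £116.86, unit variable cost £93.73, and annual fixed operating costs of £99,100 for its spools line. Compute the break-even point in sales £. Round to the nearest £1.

CM per unit = £116.86 − £93.73 = £23.13; CM ratio = £23.13 / £116.86 = 0.1979.
Break-even sales = FC ÷ CM ratio = £99,100 × £116.86 / £23.13 = £500,684.

£500,684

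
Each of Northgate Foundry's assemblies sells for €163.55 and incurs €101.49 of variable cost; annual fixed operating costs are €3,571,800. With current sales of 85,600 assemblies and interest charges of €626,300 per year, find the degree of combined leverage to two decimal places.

4.77

At 85,600 units, contribution = 85,600 × €62.06 = €5,312,336.00.
EBIT = €5,312,336.00 − €3,571,800 = €1,740,536.00. Interest = €626,300.00, so EBIT − I = €1,114,236.00.
DCL = contribution ÷ (EBIT − I) = €5,312,336.00 ÷ €1,114,236.00 = 4.7677.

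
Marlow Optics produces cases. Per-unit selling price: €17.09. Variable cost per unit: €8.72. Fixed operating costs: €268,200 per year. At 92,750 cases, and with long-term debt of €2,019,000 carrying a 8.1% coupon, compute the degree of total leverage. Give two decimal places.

Contribution at this volume is 92,750 × €8.37 = €776,317.50.
Operating income = contribution − fixed costs = €776,317.50 − €268,200 = €508,117.50. Interest = €163,539.00, so EBIT − I = €344,578.50.
DCL = contribution ÷ (EBIT − I) = €776,317.50 ÷ €344,578.50 = 2.2529.

2.25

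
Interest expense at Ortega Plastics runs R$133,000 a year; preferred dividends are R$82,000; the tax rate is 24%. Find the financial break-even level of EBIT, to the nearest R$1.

Preferred dividends are paid after tax, so their pre-tax equivalent is R$82,000 ÷ (1 − 0.24) = R$107,894.74.
EPS = 0 when EBIT covers interest plus the pre-tax preferred burden: R$133,000 + R$107,894.74 = R$240,894.74.

R$240,895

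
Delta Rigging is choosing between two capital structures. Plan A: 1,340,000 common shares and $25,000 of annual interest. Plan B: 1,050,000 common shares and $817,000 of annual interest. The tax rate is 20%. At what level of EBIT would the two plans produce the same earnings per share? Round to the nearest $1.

$3,684,586

At indifference, (EBIT − 25,000)(1 − t)/1,340,000 = (EBIT − 817,000)(1 − t)/1,050,000.
Cancelling (1 − t) and cross-multiplying: 1,050,000·(EBIT − 25,000) = 1,340,000·(EBIT − 817,000).
EBIT × (1,340,000 − 1,050,000) = 817,000 × 1,340,000 − 25,000 × 1,050,000 = 1,068,530,000,000, so EBIT = 1,068,530,000,000 ÷ 290,000 = 3,684,586.21.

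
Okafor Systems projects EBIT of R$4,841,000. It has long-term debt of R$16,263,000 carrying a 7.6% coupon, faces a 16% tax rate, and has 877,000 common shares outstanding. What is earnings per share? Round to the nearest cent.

Pre-tax income = R$4,841,000 − R$1,235,988.00 = R$3,605,012.00.
After tax at 16%: net income = R$3,605,012.00 × 0.84 = R$3,028,210.08.
EPS = R$3,028,210.08 ÷ 877,000 = R$3.45.

R$3.45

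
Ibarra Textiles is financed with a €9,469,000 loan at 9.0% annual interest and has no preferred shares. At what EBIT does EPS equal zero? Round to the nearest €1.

Annual interest = 9.0% × €9,469,000 = €852,210.00.
With no preferred dividends, EPS = 0 when EBIT exactly covers interest, so the financial break-even EBIT is €852,210.00.

€852,210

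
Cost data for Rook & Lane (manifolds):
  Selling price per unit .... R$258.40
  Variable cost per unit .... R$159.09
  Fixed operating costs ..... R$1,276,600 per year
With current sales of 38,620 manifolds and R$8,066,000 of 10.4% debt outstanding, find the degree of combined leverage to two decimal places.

At 38,620 units, contribution = 38,620 × R$99.31 = R$3,835,352.20.
Subtracting fixed costs: EBIT = R$3,835,352.20 − R$1,276,600 = R$2,558,752.20. Interest = R$838,864.00.
DOL = R$3,835,352.20 ÷ R$2,558,752.20 = 1.4989; DFL = R$2,558,752.20 ÷ R$1,719,888.20 = 1.4877.
Combined leverage = 1.4989 × 1.4877 = 2.2299.

2.23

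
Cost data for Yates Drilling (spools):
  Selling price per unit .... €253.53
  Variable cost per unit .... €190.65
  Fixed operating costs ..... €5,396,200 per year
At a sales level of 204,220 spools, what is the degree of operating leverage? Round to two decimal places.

1.72

Contribution at this volume is 204,220 × €62.88 = €12,841,353.60.
EBIT = €12,841,353.60 − €5,396,200 = €7,445,153.60.
Degree of operating leverage = €12,841,353.60 / €7,445,153.60 = 1.7248.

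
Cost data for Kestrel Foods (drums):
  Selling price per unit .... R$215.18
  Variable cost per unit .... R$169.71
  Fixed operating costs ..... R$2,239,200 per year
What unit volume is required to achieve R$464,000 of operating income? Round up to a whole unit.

59,451 drums

Each unit contributes R$215.18 − R$169.71 = R$45.47.
Required volume = (fixed costs + target profit) ÷ CM = (R$2,239,200 + R$464,000) ÷ R$45.47 = 59,450.19, so 59,451 drums.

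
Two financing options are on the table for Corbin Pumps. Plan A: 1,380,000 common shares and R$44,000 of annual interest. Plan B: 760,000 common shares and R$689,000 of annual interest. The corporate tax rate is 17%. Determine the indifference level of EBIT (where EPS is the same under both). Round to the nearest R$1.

Set EPS_A = EPS_B: (EBIT − R$44,000)(1 − 0.17) ÷ 1,380,000 = (EBIT − R$689,000)(1 − 0.17) ÷ 760,000.
Cancelling (1 − t) and cross-multiplying: 760,000·(EBIT − 44,000) = 1,380,000·(EBIT − 689,000).
Solving, EBIT = (689,000·1,380,000 − 44,000·760,000) / (1,380,000 − 760,000) = 917,380,000,000 / 620,000 = 1,479,645.16.

R$1,479,645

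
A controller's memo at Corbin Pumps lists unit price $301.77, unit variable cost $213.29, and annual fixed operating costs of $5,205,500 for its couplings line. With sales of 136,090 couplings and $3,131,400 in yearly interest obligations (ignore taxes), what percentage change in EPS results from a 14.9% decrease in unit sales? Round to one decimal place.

At 136,090 units, contribution = 136,090 × $88.48 = $12,041,243.20.
EBIT = $12,041,243.20 − $5,205,500 = $6,835,743.20.
After interest of $3,131,400.00, pre-tax earnings = $3,704,343.20.
Degree of combined leverage = contribution ÷ (EBIT − I) = $12,041,243.20 ÷ $3,704,343.20 = 3.2506.
EPS therefore changes by 3.2506 × (-14.9%) = -48.4%.

-48.4%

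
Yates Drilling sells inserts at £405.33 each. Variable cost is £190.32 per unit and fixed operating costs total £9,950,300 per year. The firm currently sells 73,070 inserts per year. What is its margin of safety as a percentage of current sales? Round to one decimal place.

36.7%

Each unit contributes £405.33 − £190.32 = £215.01. Break-even units = £9,950,300 ÷ £215.01 = 46,278.31; break-even revenue = 46,278.31 × £405.33 = £18,757,988.46.
Current sales = 73,070 × £405.33 = £29,617,463.10.
Margin of safety = (£29,617,463.10 − £18,757,988.46) ÷ £29,617,463.10 = 36.7%.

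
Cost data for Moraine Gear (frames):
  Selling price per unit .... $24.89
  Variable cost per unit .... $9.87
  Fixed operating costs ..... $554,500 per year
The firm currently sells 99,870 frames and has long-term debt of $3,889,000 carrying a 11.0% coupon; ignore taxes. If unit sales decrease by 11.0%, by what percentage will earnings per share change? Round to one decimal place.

-31.9%

At 99,870 units, contribution = 99,870 × $15.02 = $1,500,047.40.
EBIT = $1,500,047.40 − $554,500 = $945,547.40.
Interest = $427,790.00, so EBIT − I = $517,757.40.
Degree of combined leverage = contribution ÷ (EBIT − I) = $1,500,047.40 ÷ $517,757.40 = 2.8972.
EPS therefore changes by 2.8972 × (-11.0%) = -31.9%.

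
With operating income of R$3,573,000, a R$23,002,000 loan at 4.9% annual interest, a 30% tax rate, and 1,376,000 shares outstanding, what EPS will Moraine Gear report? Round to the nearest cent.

R$1.24

Pre-tax income = R$3,573,000 − R$1,127,098.00 = R$2,445,902.00.
Net income = R$2,445,902.00 × (1 − 0.30) = R$1,712,131.40.
EPS = R$1,712,131.40 ÷ 1,376,000 = R$1.24.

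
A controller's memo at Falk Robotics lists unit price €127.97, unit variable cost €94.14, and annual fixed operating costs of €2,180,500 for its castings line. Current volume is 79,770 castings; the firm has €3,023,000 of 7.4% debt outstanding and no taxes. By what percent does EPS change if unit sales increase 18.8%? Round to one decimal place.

+172.3%

Contribution at this volume is 79,770 × €33.83 = €2,698,619.10.
EBIT = €2,698,619.10 − €2,180,500 = €518,119.10.
After interest of €223,702.00, pre-tax earnings = €294,417.10.
Degree of combined leverage = contribution ÷ (EBIT − I) = €2,698,619.10 ÷ €294,417.10 = 9.1660.
%ΔEPS = DCL × %ΔSales = 9.1660 × +18.8% = +172.3%.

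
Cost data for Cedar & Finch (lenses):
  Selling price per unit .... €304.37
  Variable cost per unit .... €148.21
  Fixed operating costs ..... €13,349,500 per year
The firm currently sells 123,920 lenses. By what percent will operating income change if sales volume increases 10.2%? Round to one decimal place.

Total contribution margin = 123,920 × €156.16 = €19,351,347.20.
Operating income = contribution − fixed costs = €19,351,347.20 − €13,349,500 = €6,001,847.20.
Degree of operating leverage = €19,351,347.20 / €6,001,847.20 = 3.2242.
%ΔEBIT = DOL × %ΔSales = 3.2242 × +10.2% = +32.9%.

+32.9%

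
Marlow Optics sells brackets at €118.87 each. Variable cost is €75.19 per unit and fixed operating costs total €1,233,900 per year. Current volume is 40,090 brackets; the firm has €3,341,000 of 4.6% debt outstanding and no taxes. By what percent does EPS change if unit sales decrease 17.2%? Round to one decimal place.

-82.8%

At 40,090 units, contribution = 40,090 × €43.68 = €1,751,131.20.
Subtracting fixed costs: EBIT = €1,751,131.20 − €1,233,900 = €517,231.20.
After interest of €153,686.00, pre-tax earnings = €363,545.20.
Degree of combined leverage = contribution ÷ (EBIT − I) = €1,751,131.20 ÷ €363,545.20 = 4.8168.
EPS therefore changes by 4.8168 × (-17.2%) = -82.8%.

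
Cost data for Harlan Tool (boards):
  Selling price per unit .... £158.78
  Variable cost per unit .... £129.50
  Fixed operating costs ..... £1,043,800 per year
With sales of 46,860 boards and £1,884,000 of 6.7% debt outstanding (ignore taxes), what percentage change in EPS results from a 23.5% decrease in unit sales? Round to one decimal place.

-159.6%

Total contribution margin = 46,860 × £29.28 = £1,372,060.80.
Subtracting fixed costs: EBIT = £1,372,060.80 − £1,043,800 = £328,260.80.
Interest = £126,228.00, so EBIT − I = £202,032.80.
Degree of combined leverage = contribution ÷ (EBIT − I) = £1,372,060.80 ÷ £202,032.80 = 6.7913.
EPS therefore changes by 6.7913 × (-23.5%) = -159.6%.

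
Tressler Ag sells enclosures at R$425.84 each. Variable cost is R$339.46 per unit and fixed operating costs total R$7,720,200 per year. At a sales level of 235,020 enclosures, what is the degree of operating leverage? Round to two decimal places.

1.61

At 235,020 units, contribution = 235,020 × R$86.38 = R$20,301,027.60.
EBIT = R$20,301,027.60 − R$7,720,200 = R$12,580,827.60.
DOL = contribution ÷ EBIT = R$20,301,027.60 ÷ R$12,580,827.60 = 1.6136.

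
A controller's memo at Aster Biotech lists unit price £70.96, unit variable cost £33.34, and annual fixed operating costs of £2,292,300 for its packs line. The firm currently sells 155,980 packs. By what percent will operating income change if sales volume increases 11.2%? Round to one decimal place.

Total contribution margin = 155,980 × £37.62 = £5,867,967.60.
EBIT = £5,867,967.60 − £2,292,300 = £3,575,667.60.
So DOL = total CM / EBIT = £5,867,967.60 / £3,575,667.60 = 1.6411.
So EBIT moves 1.6411 × (+11.2%) = +18.4%.

+18.4%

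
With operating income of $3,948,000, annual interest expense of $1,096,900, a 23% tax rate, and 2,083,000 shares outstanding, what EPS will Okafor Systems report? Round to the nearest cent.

Pre-tax income = $3,948,000 − $1,096,900.00 = $2,851,100.00.
Net income = $2,851,100.00 × (1 − 0.23) = $2,195,347.00.
EPS = $2,195,347.00 ÷ 2,083,000 = $1.05.

$1.05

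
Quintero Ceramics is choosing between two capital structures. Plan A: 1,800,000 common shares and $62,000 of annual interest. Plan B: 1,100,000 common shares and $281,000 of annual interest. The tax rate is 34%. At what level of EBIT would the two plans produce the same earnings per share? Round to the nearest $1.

$625,143

Set EPS_A = EPS_B: (EBIT − $62,000)(1 − 0.34) ÷ 1,800,000 = (EBIT − $281,000)(1 − 0.34) ÷ 1,100,000.
The (1 − t) factor cancels: (EBIT − 62,000) × 1,100,000 = (EBIT − 281,000) × 1,800,000.
EBIT × (1,800,000 − 1,100,000) = 281,000 × 1,800,000 − 62,000 × 1,100,000 = 437,600,000,000, so EBIT = 437,600,000,000 ÷ 700,000 = 625,142.86.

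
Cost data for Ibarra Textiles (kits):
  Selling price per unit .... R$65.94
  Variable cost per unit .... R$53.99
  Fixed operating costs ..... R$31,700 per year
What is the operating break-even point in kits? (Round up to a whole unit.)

2,653 kits

Unit CM = price − variable cost = R$65.94 − R$53.99 = R$11.95.
Units to break even: R$31,700 ÷ R$11.95 = 2,652.72, rounded up to 2,653.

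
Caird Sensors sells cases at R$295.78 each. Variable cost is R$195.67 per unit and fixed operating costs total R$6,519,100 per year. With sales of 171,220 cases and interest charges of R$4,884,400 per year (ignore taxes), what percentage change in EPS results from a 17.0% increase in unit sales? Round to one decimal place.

+50.8%

Total contribution margin = 171,220 × R$100.11 = R$17,140,834.20.
EBIT = R$17,140,834.20 − R$6,519,100 = R$10,621,734.20.
Interest = R$4,884,400.00, so EBIT − I = R$5,737,334.20.
Degree of combined leverage = contribution ÷ (EBIT − I) = R$17,140,834.20 ÷ R$5,737,334.20 = 2.9876.
EPS therefore changes by 2.9876 × (+17.0%) = +50.8%.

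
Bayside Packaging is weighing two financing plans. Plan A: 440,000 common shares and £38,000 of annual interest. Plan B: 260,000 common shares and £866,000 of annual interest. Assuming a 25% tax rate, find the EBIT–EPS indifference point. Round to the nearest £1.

£2,062,000

At indifference, (EBIT − 38,000)(1 − t)/440,000 = (EBIT − 866,000)(1 − t)/260,000.
The (1 − t) factor cancels: (EBIT − 38,000) × 260,000 = (EBIT − 866,000) × 440,000.
EBIT × (440,000 − 260,000) = 866,000 × 440,000 − 38,000 × 260,000 = 371,160,000,000, so EBIT = 371,160,000,000 ÷ 180,000 = 2,062,000.00.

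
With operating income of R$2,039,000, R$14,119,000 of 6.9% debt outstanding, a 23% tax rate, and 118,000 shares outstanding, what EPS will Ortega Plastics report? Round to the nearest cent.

Pre-tax income = R$2,039,000 − R$974,211.00 = R$1,064,789.00.
After tax at 23%: net income = R$1,064,789.00 × 0.77 = R$819,887.53.
Per share: R$819,887.53 / 118,000 shares = R$6.95.

R$6.95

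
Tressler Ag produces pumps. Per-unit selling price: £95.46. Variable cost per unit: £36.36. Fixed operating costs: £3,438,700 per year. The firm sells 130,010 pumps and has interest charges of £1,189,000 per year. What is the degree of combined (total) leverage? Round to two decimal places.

Total contribution margin = 130,010 × £59.10 = £7,683,591.00.
EBIT = £7,683,591.00 − £3,438,700 = £4,244,891.00. Interest = £1,189,000.00, so EBIT − I = £3,055,891.00.
Degree of total leverage = total CM / (EBIT − interest) = £7,683,591.00 / £3,055,891.00 = 2.5144.

2.51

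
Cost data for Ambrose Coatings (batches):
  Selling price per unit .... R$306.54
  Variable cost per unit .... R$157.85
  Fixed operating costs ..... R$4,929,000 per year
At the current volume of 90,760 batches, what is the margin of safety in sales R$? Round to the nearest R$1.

R$17,659,921

Contribution margin per unit = R$306.54 − R$157.85 = R$148.69. Break-even units = R$4,929,000 ÷ R$148.69 = 33,149.51; break-even revenue = 33,149.51 × R$306.54 = R$10,161,649.47.
Actual sales revenue = 90,760 × R$306.54 = R$27,821,570.40.
Margin of safety = R$27,821,570.40 − R$10,161,649.47 = R$17,659,921.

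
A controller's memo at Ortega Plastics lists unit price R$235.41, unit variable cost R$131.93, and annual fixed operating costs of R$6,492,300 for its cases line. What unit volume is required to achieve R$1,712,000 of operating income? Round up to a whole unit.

79,284 cases

Unit CM = price − variable cost = R$235.41 − R$131.93 = R$103.48.
Units = (FC + target) / CM = (R$6,492,300 + R$1,712,000) / R$103.48 = 79,283.92, so 79,284 cases.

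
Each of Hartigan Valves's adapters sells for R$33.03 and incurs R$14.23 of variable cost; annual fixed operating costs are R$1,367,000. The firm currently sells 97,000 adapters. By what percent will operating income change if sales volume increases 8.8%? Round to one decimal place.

Contribution at this volume is 97,000 × R$18.80 = R$1,823,600.00.
Subtracting fixed costs: EBIT = R$1,823,600.00 − R$1,367,000 = R$456,600.00.
DOL = contribution ÷ EBIT = R$1,823,600.00 ÷ R$456,600.00 = 3.9939.
So EBIT moves 3.9939 × (+8.8%) = +35.1%.

+35.1%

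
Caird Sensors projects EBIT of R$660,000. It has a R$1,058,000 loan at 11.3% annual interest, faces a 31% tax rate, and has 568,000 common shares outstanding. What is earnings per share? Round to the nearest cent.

R$0.66

Interest = R$119,554.00, so EBT = R$660,000 − R$119,554.00 = R$540,446.00.
Net income = R$540,446.00 × (1 − 0.31) = R$372,907.74.
Per share: R$372,907.74 / 568,000 shares = R$0.66.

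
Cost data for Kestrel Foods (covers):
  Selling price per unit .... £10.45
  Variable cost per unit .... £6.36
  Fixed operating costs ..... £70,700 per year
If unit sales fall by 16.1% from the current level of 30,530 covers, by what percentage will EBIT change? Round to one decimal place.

Contribution at this volume is 30,530 × £4.09 = £124,867.70.
Subtracting fixed costs: EBIT = £124,867.70 − £70,700 = £54,167.70.
DOL = contribution ÷ EBIT = £124,867.70 ÷ £54,167.70 = 2.3052.
%ΔEBIT = DOL × %ΔSales = 2.3052 × -16.1% = -37.1%.

-37.1%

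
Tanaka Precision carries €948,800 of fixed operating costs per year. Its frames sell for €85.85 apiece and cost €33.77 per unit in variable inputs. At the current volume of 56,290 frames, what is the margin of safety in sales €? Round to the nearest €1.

€3,268,470

Each unit contributes €85.85 − €33.77 = €52.08. Break-even units = €948,800 ÷ €52.08 = 18,218.13; break-even revenue = 18,218.13 × €85.85 = €1,564,026.11.
Actual sales revenue = 56,290 × €85.85 = €4,832,496.50.
Margin of safety = €4,832,496.50 − €1,564,026.11 = €3,268,470.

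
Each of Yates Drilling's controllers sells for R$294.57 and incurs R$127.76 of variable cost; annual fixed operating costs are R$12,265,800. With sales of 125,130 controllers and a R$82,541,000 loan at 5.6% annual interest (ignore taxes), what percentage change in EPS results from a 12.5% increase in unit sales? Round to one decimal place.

+65.5%

Contribution at this volume is 125,130 × R$166.81 = R$20,872,935.30.
Operating income = contribution − fixed costs = R$20,872,935.30 − R$12,265,800 = R$8,607,135.30.
Interest = R$4,622,296.00, so EBIT − I = R$3,984,839.30.
Degree of combined leverage = contribution ÷ (EBIT − I) = R$20,872,935.30 ÷ R$3,984,839.30 = 5.2381.
%ΔEPS = DCL × %ΔSales = 5.2381 × +12.5% = +65.5%.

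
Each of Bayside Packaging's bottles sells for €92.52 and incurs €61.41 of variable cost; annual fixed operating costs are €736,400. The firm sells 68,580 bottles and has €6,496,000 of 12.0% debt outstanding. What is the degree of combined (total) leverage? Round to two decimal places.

Contribution at this volume is 68,580 × €31.11 = €2,133,523.80.
Operating income = contribution − fixed costs = €2,133,523.80 − €736,400 = €1,397,123.80. Interest = €779,520.00.
DOL = €2,133,523.80 ÷ €1,397,123.80 = 1.5271; DFL = €1,397,123.80 ÷ €617,603.80 = 2.2622.
DCL = DOL × DFL = 1.5271 × 2.2622 = 3.4546.

3.45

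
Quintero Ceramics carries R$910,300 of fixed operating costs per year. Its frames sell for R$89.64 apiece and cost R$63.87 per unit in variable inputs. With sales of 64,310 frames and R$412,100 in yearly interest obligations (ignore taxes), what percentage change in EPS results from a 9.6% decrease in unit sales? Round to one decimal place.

-47.5%

At 64,310 units, contribution = 64,310 × R$25.77 = R$1,657,268.70.
Operating income = contribution − fixed costs = R$1,657,268.70 − R$910,300 = R$746,968.70.
Interest = R$412,100.00, so EBIT − I = R$334,868.70.
DCL = total CM / (EBIT − I) = R$1,657,268.70 / R$334,868.70 = 4.9490.
EPS therefore changes by 4.9490 × (-9.6%) = -47.5%.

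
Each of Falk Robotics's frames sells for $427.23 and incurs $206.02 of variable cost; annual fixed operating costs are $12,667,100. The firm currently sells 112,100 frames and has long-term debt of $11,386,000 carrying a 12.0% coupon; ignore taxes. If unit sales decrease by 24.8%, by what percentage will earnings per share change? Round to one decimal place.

-57.1%

Total contribution margin = 112,100 × $221.21 = $24,797,641.00.
Operating income = contribution − fixed costs = $24,797,641.00 − $12,667,100 = $12,130,541.00.
After interest of $1,366,320.00, pre-tax earnings = $10,764,221.00.
Degree of combined leverage = contribution ÷ (EBIT − I) = $24,797,641.00 ÷ $10,764,221.00 = 2.3037.
%ΔEPS = DCL × %ΔSales = 2.3037 × -24.8% = -57.1%.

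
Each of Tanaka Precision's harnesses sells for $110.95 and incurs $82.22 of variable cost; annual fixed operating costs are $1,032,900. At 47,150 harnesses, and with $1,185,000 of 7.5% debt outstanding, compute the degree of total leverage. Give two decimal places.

Total contribution margin = 47,150 × $28.73 = $1,354,619.50.
Subtracting fixed costs: EBIT = $1,354,619.50 − $1,032,900 = $321,719.50. Interest = $88,875.00, so EBIT − I = $232,844.50.
Degree of total leverage = total CM / (EBIT − interest) = $1,354,619.50 / $232,844.50 = 5.8177.

5.82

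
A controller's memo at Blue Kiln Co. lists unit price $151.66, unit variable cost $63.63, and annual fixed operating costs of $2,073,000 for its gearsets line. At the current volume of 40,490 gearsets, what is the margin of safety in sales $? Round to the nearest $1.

$2,569,304

Unit CM = price − variable cost = $151.66 − $63.63 = $88.03. Break-even units = $2,073,000 ÷ $88.03 = 23,548.79; break-even revenue = 23,548.79 × $151.66 = $3,571,409.52.
Current sales = 40,490 × $151.66 = $6,140,713.40.
Margin of safety = $6,140,713.40 − $3,571,409.52 = $2,569,304.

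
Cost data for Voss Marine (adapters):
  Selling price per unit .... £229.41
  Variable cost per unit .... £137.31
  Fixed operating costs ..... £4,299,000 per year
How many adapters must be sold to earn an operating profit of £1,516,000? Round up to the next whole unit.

Unit CM = price − variable cost = £229.41 − £137.31 = £92.10.
Required volume = (fixed costs + target profit) ÷ CM = (£4,299,000 + £1,516,000) ÷ £92.10 = 63,137.89, so 63,138 adapters.

63,138 adapters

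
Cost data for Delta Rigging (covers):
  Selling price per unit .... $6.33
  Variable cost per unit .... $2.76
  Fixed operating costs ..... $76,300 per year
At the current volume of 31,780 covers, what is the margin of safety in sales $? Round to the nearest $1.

Each unit contributes $6.33 − $2.76 = $3.57. Break-even units = $76,300 ÷ $3.57 = 21,372.55; break-even revenue = 21,372.55 × $6.33 = $135,288.24.
Actual sales revenue = 31,780 × $6.33 = $201,167.40.
Margin of safety = $201,167.40 − $135,288.24 = $65,879.

$65,879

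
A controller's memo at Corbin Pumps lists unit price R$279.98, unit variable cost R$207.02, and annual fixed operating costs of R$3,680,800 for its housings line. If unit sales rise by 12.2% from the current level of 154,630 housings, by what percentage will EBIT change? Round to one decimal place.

+18.1%

Contribution at this volume is 154,630 × R$72.96 = R$11,281,804.80.
EBIT = R$11,281,804.80 − R$3,680,800 = R$7,601,004.80.
So DOL = total CM / EBIT = R$11,281,804.80 / R$7,601,004.80 = 1.4843.
%ΔEBIT = DOL × %ΔSales = 1.4843 × +12.2% = +18.1%.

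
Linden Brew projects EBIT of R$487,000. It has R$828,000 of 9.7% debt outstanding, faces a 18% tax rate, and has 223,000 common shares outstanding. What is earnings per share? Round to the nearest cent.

Interest = R$80,316.00, so EBT = R$487,000 − R$80,316.00 = R$406,684.00.
After tax at 18%: net income = R$406,684.00 × 0.82 = R$333,480.88.
EPS = R$333,480.88 ÷ 223,000 = R$1.50.

R$1.50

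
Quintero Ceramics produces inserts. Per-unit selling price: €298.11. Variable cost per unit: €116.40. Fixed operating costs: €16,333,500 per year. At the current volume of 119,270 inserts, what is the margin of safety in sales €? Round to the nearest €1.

Each unit contributes €298.11 − €116.40 = €181.71. Break-even units = €16,333,500 ÷ €181.71 = 89,887.73; break-even revenue = 89,887.73 × €298.11 = €26,796,432.14.
Current sales = 119,270 × €298.11 = €35,555,579.70.
Margin of safety = €35,555,579.70 − €26,796,432.14 = €8,759,148.

€8,759,148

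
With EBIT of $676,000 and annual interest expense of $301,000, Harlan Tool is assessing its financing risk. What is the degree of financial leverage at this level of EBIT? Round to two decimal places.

1.80

Interest = $301,000.00.
Degree of financial leverage = EBIT / (EBIT − interest) = $676,000 / $375,000.00 = 1.8027.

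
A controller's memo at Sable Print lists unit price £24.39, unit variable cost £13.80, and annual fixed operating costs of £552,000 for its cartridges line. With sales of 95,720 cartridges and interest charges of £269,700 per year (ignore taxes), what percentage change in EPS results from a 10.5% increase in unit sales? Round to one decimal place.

Contribution at this volume is 95,720 × £10.59 = £1,013,674.80.
Operating income = contribution − fixed costs = £1,013,674.80 − £552,000 = £461,674.80.
After interest of £269,700.00, pre-tax earnings = £191,974.80.
Degree of combined leverage = contribution ÷ (EBIT − I) = £1,013,674.80 ÷ £191,974.80 = 5.2802.
%ΔEPS = DCL × %ΔSales = 5.2802 × +10.5% = +55.4%.

+55.4%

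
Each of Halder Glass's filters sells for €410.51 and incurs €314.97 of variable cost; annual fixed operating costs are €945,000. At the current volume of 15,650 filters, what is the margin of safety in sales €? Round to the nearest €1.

€2,364,068

Contribution margin per unit = €410.51 − €314.97 = €95.54. Break-even units = €945,000 ÷ €95.54 = 9,891.15; break-even revenue = 9,891.15 × €410.51 = €4,060,413.96.
Current sales = 15,650 × €410.51 = €6,424,481.50.
Margin of safety = €6,424,481.50 − €4,060,413.96 = €2,364,068.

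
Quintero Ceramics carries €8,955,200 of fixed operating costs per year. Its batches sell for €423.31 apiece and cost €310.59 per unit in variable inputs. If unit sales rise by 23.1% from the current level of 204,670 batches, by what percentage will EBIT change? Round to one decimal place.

At 204,670 units, contribution = 204,670 × €112.72 = €23,070,402.40.
Subtracting fixed costs: EBIT = €23,070,402.40 − €8,955,200 = €14,115,202.40.
Degree of operating leverage = €23,070,402.40 / €14,115,202.40 = 1.6344.
Operating income changes by 1.6344 × +23.1% = +37.8%.

+37.8%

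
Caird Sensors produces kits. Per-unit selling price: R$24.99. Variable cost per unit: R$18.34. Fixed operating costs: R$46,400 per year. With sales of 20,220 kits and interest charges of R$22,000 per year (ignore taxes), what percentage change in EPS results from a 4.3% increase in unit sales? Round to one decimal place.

+8.8%

Contribution at this volume is 20,220 × R$6.65 = R$134,463.00.
EBIT = R$134,463.00 − R$46,400 = R$88,063.00.
After interest of R$22,000.00, pre-tax earnings = R$66,063.00.
DCL = total CM / (EBIT − I) = R$134,463.00 / R$66,063.00 = 2.0354.
EPS therefore changes by 2.0354 × (+4.3%) = +8.8%.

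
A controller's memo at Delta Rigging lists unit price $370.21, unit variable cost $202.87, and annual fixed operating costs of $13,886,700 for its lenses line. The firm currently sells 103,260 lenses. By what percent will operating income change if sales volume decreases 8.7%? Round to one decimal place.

At 103,260 units, contribution = 103,260 × $167.34 = $17,279,528.40.
Subtracting fixed costs: EBIT = $17,279,528.40 − $13,886,700 = $3,392,828.40.
DOL = contribution ÷ EBIT = $17,279,528.40 ÷ $3,392,828.40 = 5.0930.
So EBIT moves 5.0930 × (-8.7%) = -44.3%.

-44.3%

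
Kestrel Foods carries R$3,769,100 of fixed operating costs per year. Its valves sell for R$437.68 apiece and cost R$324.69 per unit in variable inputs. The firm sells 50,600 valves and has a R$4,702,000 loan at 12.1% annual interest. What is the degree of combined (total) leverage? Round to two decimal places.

4.15

At 50,600 units, contribution = 50,600 × R$112.99 = R$5,717,294.00.
EBIT = R$5,717,294.00 − R$3,769,100 = R$1,948,194.00. Interest = R$568,942.00.
DOL = R$5,717,294.00 ÷ R$1,948,194.00 = 2.9347; DFL = R$1,948,194.00 ÷ R$1,379,252.00 = 1.4125.
Combined leverage = 2.9347 × 1.4125 = 4.1453.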